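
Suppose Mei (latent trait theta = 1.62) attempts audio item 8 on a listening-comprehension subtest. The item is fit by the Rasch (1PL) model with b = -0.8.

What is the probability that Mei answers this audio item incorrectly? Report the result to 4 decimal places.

0.0817

P(theta) = 1 / (1 + exp(−(theta − b)))
Exponent: (1.62 − (-0.8)) = 2.4200
1/(1 + e^{-2.4200}) = 0.9183
P = 0.9183
P(incorrect) = 1 − 0.9183 = 0.0817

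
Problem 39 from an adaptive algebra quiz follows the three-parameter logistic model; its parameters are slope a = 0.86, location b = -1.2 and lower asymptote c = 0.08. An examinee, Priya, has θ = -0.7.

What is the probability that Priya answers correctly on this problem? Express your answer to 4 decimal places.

P(θ) = c + (1 − c) · 1 / (1 + exp(−a(θ − b)))
Exponent: 0.86 × (-0.7 − (-1.2)) = 0.4300
1/(1 + e^{-0.4300}) = 0.6059
P = 0.08 + 0.92 × 0.6059 = 0.6374

0.6374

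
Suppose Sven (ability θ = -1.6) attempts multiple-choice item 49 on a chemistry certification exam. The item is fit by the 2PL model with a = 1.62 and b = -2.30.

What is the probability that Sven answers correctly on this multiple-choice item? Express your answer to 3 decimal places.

P(θ) = 1 / (1 + exp(−a(θ − b)))
Exponent: 1.62 × (-1.6 − (-2.30)) = 1.1340
1/(1 + e^{-1.1340}) = 0.7566

0.757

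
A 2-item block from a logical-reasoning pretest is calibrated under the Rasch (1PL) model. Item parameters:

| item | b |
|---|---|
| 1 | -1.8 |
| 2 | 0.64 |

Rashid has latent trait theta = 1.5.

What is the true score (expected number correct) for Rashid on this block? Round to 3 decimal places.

1.667

P(theta) = 1 / (1 + exp(−(theta − b)))
P_1 = 1/(1+e^{-3.3000}) = 0.9644
P_2 = 1/(1+e^{-0.8600}) = 0.7027
E[score] = 0.9644 + 0.7027 = 1.6671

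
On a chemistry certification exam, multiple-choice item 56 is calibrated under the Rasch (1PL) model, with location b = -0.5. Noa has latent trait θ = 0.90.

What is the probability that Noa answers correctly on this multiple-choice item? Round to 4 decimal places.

P(θ) = 1 / (1 + exp(−(θ − b)))
Exponent: (0.90 − (-0.5)) = 1.4000
1/(1 + e^{-1.4000}) = 0.8022
P = 0.8022

0.8022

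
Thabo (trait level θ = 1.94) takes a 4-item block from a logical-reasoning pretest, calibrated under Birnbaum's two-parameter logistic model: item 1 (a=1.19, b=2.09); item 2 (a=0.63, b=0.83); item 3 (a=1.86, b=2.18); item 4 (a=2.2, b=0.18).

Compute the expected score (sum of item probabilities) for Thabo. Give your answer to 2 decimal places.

2.49

P(θ) = 1 / (1 + exp(−a(θ − b)))
P_1 = 1/(1+e^{0.1785}) = 0.4555
P_2 = 1/(1+e^{-0.6993}) = 0.6680
P_3 = 1/(1+e^{0.4464}) = 0.3902
P_4 = 1/(1+e^{-3.8720}) = 0.9796
E[score] = 0.4555 + 0.6680 + 0.3902 + 0.9796 = 2.4934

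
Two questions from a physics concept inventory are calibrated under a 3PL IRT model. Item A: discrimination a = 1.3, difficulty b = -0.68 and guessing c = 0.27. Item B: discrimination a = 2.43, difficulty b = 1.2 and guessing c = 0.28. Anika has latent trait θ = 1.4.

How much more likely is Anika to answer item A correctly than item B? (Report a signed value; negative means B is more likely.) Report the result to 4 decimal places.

0.2284

P(θ) = c + (1 − c) · 1 / (1 + exp(−a(θ − b)))
P_A = 0.9542
P_B = 0.7258
P_A − P_B = 0.2284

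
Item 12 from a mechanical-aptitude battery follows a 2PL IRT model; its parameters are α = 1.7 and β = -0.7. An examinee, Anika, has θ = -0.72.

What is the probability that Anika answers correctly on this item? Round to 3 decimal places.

P(θ) = 1 / (1 + exp(−α(θ − β)))
Exponent: 1.7 × (-0.72 − (-0.7)) = -0.0340
1/(1 + e^{0.0340}) = 0.4915

0.492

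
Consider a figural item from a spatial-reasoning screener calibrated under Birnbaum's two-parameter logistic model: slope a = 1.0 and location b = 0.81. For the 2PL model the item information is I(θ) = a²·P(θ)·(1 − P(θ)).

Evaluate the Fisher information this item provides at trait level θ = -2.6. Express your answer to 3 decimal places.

P = 1/(1+e^{3.4100}) = 0.0320
P(1−P) = 0.0320 × 0.9680 = 0.0310
I = a² × P(1−P) = 1.0² × 0.0310 = 0.03096

0.031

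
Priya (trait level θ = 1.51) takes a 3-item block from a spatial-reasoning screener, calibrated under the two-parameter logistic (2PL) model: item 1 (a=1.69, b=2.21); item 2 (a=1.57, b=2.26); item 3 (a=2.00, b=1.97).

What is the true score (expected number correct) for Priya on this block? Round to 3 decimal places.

0.755

P(θ) = 1 / (1 + exp(−a(θ − b)))
P_1 = 1/(1+e^{1.1830}) = 0.2345
P_2 = 1/(1+e^{1.1775}) = 0.2355
P_3 = 1/(1+e^{0.9200}) = 0.2850
E[score] = 0.2345 + 0.2355 + 0.2850 = 0.7550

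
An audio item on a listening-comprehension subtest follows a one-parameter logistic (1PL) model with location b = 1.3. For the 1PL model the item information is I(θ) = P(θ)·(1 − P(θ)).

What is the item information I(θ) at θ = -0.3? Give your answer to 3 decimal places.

0.140

P = 1/(1+e^{1.6000}) = 0.1680
P(1−P) = 0.1680 × 0.8320 = 0.1398
I = P(1−P) = 0.13976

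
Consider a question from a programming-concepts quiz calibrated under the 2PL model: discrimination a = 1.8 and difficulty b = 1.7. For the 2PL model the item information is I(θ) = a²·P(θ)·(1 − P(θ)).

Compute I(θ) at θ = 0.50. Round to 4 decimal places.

P = 1/(1+e^{2.1600}) = 0.1034
P(1−P) = 0.1034 × 0.8966 = 0.0927
I = a² × P(1−P) = 1.8² × 0.0927 = 0.30038

0.3004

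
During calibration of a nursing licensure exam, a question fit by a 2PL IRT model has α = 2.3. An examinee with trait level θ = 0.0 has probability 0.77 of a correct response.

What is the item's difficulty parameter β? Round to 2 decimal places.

P(θ) = 1 / (1 + exp(−α(θ − β)))
logit(0.77) = ln(0.77/0.23) = 1.2083
β = θ − logit/(α) = 0.0 − 1.2083/2.3000 = -0.5254

-0.53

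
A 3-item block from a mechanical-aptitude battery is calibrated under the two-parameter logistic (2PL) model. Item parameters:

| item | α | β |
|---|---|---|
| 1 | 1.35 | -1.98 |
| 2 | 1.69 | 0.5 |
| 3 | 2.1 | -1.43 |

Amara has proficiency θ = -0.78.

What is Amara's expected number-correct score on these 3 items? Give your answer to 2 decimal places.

1.73

P(θ) = 1 / (1 + exp(−α(θ − β)))
P_1 = 1/(1+e^{-1.6200}) = 0.8348
P_2 = 1/(1+e^{2.1632}) = 0.1031
P_3 = 1/(1+e^{-1.3650}) = 0.7966
E[score] = 0.8348 + 0.1031 + 0.7966 = 1.7345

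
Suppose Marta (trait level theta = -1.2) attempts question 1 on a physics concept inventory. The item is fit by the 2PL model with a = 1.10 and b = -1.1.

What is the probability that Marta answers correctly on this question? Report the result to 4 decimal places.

0.4725

P(theta) = 1 / (1 + exp(−a(theta − b)))
Exponent: 1.10 × (-1.2 − (-1.1)) = -0.1100
1/(1 + e^{0.1100}) = 0.4725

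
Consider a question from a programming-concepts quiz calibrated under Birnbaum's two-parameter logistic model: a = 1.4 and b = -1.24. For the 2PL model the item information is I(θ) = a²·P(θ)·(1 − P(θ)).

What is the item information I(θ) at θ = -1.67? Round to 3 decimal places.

P = 1/(1+e^{0.6020}) = 0.3539
P(1−P) = 0.3539 × 0.6461 = 0.2287
I = a² × P(1−P) = 1.4² × 0.2287 = 0.44816

0.448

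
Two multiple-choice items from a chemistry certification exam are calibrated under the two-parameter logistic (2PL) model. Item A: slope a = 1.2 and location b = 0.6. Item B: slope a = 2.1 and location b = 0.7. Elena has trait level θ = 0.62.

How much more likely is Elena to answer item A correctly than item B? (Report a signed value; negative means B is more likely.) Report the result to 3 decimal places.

P(θ) = 1 / (1 + exp(−a(θ − b)))
P_A = 0.5060
P_B = 0.4581
P_A − P_B = 0.0479

0.048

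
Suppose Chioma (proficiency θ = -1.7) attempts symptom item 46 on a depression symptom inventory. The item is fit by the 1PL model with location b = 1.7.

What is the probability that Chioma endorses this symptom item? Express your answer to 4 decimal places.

0.0323

P(θ) = 1 / (1 + exp(−(θ − b)))
Exponent: (-1.7 − 1.7) = -3.4000
1/(1 + e^{3.4000}) = 0.0323
P = 0.0323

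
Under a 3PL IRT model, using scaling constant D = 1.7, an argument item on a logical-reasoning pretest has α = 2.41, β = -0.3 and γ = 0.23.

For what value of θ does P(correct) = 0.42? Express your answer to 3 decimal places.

-0.572

P(θ) = γ + (1 − γ) · 1 / (1 + exp(−D·α(θ − β)))
Remove guessing floor: (0.42 − 0.23)/(1 − 0.23) = 0.2468
logit = ln(0.2468/0.7532) = -1.1160
θ = β + logit/(1.7·α) = -0.3 + (-1.1160)/4.0970 = -0.5724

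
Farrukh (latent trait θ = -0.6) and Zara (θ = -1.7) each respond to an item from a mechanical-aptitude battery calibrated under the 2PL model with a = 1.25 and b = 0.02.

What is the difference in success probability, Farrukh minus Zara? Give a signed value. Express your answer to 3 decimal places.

0.211

P(θ) = 1 / (1 + exp(−a(θ − b)))
P(Farrukh) = 0.3154  [exponent -0.7750]
P(Zara) = 0.1043  [exponent -2.1500]
Difference = 0.3154 − 0.1043 = 0.2111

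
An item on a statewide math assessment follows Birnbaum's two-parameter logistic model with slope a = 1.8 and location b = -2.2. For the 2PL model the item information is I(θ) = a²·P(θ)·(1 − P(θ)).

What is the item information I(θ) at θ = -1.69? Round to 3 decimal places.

0.661

P = 1/(1+e^{-0.9180}) = 0.7146
P(1−P) = 0.7146 × 0.2854 = 0.2039
I = a² × P(1−P) = 1.8² × 0.2039 = 0.66074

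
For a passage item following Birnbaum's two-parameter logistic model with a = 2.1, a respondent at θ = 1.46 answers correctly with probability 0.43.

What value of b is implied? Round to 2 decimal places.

1.59

P(θ) = 1 / (1 + exp(−a(θ − b)))
logit(0.43) = ln(0.43/0.57) = -0.2819
b = θ − logit/(a) = 1.46 − (-0.2819)/2.1000 = 1.5942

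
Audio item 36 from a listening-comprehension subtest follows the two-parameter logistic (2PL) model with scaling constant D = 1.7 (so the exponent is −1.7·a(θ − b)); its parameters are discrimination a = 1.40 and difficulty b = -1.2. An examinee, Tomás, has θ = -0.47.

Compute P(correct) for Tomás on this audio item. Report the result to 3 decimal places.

P(θ) = 1 / (1 + exp(−D·a(θ − b)))
Exponent: 1.7 × 1.40 × (-0.47 − (-1.2)) = 1.7374
1/(1 + e^{-1.7374}) = 0.8504
P = 0.8504

0.850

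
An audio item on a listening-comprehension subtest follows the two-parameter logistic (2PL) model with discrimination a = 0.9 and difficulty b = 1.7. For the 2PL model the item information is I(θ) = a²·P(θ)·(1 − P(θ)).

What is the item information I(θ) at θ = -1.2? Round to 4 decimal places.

P = 1/(1+e^{2.6100}) = 0.0685
P(1−P) = 0.0685 × 0.9315 = 0.0638
I = a² × P(1−P) = 0.9² × 0.0638 = 0.05168

0.0517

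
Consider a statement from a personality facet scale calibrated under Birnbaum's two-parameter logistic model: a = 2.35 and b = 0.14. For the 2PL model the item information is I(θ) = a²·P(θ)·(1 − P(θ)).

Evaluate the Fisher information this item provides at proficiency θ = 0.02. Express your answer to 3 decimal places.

1.354

P = 1/(1+e^{0.2820}) = 0.4300
P(1−P) = 0.4300 × 0.5700 = 0.2451
I = a² × P(1−P) = 2.35² × 0.2451 = 1.35354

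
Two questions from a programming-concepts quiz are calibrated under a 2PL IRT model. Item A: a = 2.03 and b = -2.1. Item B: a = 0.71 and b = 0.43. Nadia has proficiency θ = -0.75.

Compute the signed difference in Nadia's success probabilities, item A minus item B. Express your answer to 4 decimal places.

P(θ) = 1 / (1 + exp(−a(θ − b)))
P_A = 0.9394
P_B = 0.3020
P_A − P_B = 0.6374

0.6374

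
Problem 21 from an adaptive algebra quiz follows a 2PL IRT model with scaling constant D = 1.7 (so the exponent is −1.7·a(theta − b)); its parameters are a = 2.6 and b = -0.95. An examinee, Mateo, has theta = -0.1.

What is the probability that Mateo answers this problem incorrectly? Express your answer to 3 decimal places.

0.023

P(theta) = 1 / (1 + exp(−D·a(theta − b)))
Exponent: 1.7 × 2.6 × (-0.1 − (-0.95)) = 3.7570
1/(1 + e^{-3.7570}) = 0.9772
P = 0.9772
P(incorrect) = 1 − 0.9772 = 0.0228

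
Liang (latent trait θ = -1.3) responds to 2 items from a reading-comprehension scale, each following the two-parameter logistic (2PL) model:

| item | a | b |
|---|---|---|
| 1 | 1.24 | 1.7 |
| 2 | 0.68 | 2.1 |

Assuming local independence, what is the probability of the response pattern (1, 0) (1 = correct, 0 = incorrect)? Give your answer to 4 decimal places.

0.0215

P(θ) = 1 / (1 + exp(−a(θ − b)))
P_1 = 1/(1+e^{3.7200}) = 0.0237
P_2 = 1/(1+e^{2.3120}) = 0.0901
L = P_1 × (1−P_2) = 0.0237 × 0.9099 = 0.02153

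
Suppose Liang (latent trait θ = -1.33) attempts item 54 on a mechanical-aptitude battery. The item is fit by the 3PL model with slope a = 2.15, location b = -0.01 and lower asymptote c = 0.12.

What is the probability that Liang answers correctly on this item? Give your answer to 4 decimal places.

0.1687

P(θ) = c + (1 − c) · 1 / (1 + exp(−a(θ − b)))
Exponent: 2.15 × (-1.33 − (-0.01)) = -2.8380
1/(1 + e^{2.8380}) = 0.0553
P = 0.12 + 0.88 × 0.0553 = 0.1687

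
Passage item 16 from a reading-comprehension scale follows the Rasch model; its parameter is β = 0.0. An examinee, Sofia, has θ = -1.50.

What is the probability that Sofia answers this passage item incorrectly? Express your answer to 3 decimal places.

0.818

P(θ) = 1 / (1 + exp(−(θ − β)))
Exponent: (-1.50 − 0.0) = -1.5000
1/(1 + e^{1.5000}) = 0.1824
P = 0.1824
P(incorrect) = 1 − 0.1824 = 0.8176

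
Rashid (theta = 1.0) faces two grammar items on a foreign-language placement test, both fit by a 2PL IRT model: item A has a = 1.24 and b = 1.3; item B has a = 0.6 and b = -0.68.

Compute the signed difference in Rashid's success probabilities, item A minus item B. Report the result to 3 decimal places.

P(theta) = 1 / (1 + exp(−a(theta − b)))
P_A = 0.4081
P_B = 0.7326
P_A − P_B = -0.3246

-0.325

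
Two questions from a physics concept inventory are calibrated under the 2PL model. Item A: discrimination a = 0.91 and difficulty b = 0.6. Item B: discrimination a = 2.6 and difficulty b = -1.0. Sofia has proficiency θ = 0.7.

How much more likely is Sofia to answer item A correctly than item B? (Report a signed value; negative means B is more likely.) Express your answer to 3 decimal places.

P(θ) = 1 / (1 + exp(−a(θ − b)))
P_A = 0.5227
P_B = 0.9881
P_A − P_B = -0.4654

-0.465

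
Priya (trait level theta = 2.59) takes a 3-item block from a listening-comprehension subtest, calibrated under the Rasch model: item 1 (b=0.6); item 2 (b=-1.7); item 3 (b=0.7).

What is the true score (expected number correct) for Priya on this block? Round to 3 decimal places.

2.735

P(theta) = 1 / (1 + exp(−(theta − b)))
P_1 = 1/(1+e^{-1.9900}) = 0.8797
P_2 = 1/(1+e^{-4.2900}) = 0.9865
P_3 = 1/(1+e^{-1.8900}) = 0.8688
E[score] = 0.8797 + 0.9865 + 0.8688 = 2.7350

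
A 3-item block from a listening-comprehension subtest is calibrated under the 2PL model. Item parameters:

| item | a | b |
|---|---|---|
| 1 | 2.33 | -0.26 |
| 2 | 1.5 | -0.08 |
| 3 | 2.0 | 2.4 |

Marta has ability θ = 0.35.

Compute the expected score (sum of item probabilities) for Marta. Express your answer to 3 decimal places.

1.478

P(θ) = 1 / (1 + exp(−a(θ − b)))
P_1 = 1/(1+e^{-1.4213}) = 0.8055
P_2 = 1/(1+e^{-0.6450}) = 0.6559
P_3 = 1/(1+e^{4.1000}) = 0.0163
E[score] = 0.8055 + 0.6559 + 0.0163 = 1.4777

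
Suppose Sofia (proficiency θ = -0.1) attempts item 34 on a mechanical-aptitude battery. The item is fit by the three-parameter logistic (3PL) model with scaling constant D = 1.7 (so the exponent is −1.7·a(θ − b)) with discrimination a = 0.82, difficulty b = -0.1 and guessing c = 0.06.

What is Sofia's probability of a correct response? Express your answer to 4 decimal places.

0.5300

P(θ) = c + (1 − c) · 1 / (1 + exp(−D·a(θ − b)))
Exponent: 1.7 × 0.82 × (-0.1 − (-0.1)) = 0.0000
1/(1 + e^{0.0000}) = 0.5000
P = 0.06 + 0.94 × 0.5000 = 0.5300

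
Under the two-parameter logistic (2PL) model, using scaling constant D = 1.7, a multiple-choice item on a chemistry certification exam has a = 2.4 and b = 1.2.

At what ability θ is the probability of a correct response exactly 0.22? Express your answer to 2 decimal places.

0.89

P(θ) = 1 / (1 + exp(−D·a(θ − b)))
logit = ln(0.2200/0.7800) = -1.2657
θ = b + logit/(1.7·a) = 1.2 + (-1.2657)/4.0800 = 0.8898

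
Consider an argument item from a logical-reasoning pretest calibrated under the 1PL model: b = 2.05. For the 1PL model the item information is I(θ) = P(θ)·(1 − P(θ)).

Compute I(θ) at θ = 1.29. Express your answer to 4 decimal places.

0.2171

P = 1/(1+e^{0.7600}) = 0.3186
P(1−P) = 0.3186 × 0.6814 = 0.2171
I = P(1−P) = 0.21711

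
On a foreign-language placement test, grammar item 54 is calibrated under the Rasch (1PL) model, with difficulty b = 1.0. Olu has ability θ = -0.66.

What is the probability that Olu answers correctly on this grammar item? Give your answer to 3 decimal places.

P(θ) = 1 / (1 + exp(−(θ − b)))
Exponent: (-0.66 − 1.0) = -1.6600
1/(1 + e^{1.6600}) = 0.1598
P = 0.1598

0.160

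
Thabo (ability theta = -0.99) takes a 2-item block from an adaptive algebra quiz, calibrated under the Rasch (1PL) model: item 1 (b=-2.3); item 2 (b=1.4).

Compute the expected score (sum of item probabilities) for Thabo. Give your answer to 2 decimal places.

0.87

P(theta) = 1 / (1 + exp(−(theta − b)))
P_1 = 1/(1+e^{-1.3100}) = 0.7875
P_2 = 1/(1+e^{2.3900}) = 0.0839
E[score] = 0.7875 + 0.0839 = 0.8715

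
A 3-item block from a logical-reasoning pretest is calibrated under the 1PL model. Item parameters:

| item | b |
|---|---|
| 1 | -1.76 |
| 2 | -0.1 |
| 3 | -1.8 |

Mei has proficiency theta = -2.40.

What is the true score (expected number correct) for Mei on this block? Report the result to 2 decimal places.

0.79

P(theta) = 1 / (1 + exp(−(theta − b)))
P_1 = 1/(1+e^{0.6400}) = 0.3452
P_2 = 1/(1+e^{2.3000}) = 0.0911
P_3 = 1/(1+e^{0.6000}) = 0.3543
E[score] = 0.3452 + 0.0911 + 0.3543 = 0.7907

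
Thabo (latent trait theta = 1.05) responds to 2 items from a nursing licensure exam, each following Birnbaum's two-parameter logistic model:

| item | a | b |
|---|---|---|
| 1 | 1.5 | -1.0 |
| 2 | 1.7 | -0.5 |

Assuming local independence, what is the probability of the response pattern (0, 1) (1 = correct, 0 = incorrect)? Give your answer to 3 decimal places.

P(theta) = 1 / (1 + exp(−a(theta − b)))
P_1 = 1/(1+e^{-3.0750}) = 0.9558
P_2 = 1/(1+e^{-2.6350}) = 0.9331
L = (1−P_1) × P_2 = 0.0442 × 0.9331 = 0.04120

0.041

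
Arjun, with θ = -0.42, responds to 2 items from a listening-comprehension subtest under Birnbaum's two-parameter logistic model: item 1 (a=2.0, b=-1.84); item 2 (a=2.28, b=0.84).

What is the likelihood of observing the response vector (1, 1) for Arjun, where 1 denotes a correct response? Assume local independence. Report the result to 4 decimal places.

P(θ) = 1 / (1 + exp(−a(θ − b)))
P_1 = 1/(1+e^{-2.8400}) = 0.9448
P_2 = 1/(1+e^{2.8728}) = 0.0535
L = P_1 × P_2 = 0.9448 × 0.0535 = 0.05056

0.0506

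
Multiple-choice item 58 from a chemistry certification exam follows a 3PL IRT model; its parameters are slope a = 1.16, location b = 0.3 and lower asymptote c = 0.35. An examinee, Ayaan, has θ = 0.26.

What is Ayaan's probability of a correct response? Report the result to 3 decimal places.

0.667

P(θ) = c + (1 − c) · 1 / (1 + exp(−a(θ − b)))
Exponent: 1.16 × (0.26 − 0.3) = -0.0464
1/(1 + e^{0.0464}) = 0.4884
P = 0.35 + 0.65 × 0.4884 = 0.6675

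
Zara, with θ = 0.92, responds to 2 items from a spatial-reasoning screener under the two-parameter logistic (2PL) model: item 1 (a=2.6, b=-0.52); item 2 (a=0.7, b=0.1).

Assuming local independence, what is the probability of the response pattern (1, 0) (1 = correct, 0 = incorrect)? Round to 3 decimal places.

P(θ) = 1 / (1 + exp(−a(θ − b)))
P_1 = 1/(1+e^{-3.7440}) = 0.9769
P_2 = 1/(1+e^{-0.5740}) = 0.6397
L = P_1 × (1−P_2) = 0.9769 × 0.3603 = 0.35199

0.352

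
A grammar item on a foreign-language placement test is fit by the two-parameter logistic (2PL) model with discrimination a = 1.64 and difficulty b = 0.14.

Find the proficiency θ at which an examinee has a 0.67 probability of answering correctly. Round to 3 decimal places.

P(θ) = 1 / (1 + exp(−a(θ − b)))
logit = ln(0.6700/0.3300) = 0.7082
θ = b + logit/(a) = 0.14 + 0.7082/1.6400 = 0.5718

0.572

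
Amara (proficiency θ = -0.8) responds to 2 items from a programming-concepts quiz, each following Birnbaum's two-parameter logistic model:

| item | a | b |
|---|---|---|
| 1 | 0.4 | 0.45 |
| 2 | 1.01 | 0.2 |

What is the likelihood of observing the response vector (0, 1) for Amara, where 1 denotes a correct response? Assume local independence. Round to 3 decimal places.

0.166

P(θ) = 1 / (1 + exp(−a(θ − b)))
P_1 = 1/(1+e^{0.5000}) = 0.3775
P_2 = 1/(1+e^{1.0100}) = 0.2670
L = (1−P_1) × P_2 = 0.6225 × 0.2670 = 0.16618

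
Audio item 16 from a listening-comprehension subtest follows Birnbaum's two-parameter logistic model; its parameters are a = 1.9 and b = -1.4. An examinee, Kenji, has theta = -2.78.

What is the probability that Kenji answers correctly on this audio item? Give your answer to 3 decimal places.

0.068

P(theta) = 1 / (1 + exp(−a(theta − b)))
Exponent: 1.9 × (-2.78 − (-1.4)) = -2.6220
1/(1 + e^{2.6220}) = 0.0677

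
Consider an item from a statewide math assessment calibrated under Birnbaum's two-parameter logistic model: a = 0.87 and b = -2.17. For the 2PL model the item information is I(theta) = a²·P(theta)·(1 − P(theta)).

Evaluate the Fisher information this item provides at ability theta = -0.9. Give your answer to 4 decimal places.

0.1415

P = 1/(1+e^{-1.1049}) = 0.7512
P(1−P) = 0.7512 × 0.2488 = 0.1869
I = a² × P(1−P) = 0.87² × 0.1869 = 0.14147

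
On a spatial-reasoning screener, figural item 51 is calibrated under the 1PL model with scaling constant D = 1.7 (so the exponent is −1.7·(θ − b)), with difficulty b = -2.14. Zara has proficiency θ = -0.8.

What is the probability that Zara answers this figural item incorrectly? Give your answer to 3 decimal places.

P(θ) = 1 / (1 + exp(−D·(θ − b)))
Exponent: 1.7 × (-0.8 − (-2.14)) = 2.2780
1/(1 + e^{-2.2780}) = 0.9070
P = 0.9070
P(incorrect) = 1 − 0.9070 = 0.0930

0.093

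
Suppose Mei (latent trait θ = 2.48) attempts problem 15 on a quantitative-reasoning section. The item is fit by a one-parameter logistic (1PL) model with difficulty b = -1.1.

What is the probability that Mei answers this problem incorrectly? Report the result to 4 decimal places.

0.0271

P(θ) = 1 / (1 + exp(−(θ − b)))
Exponent: (2.48 − (-1.1)) = 3.5800
1/(1 + e^{-3.5800}) = 0.9729
P = 0.9729
P(incorrect) = 1 − 0.9729 = 0.0271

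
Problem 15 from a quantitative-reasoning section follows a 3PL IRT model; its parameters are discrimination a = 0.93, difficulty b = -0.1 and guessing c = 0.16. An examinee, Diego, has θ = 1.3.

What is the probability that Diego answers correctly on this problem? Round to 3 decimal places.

0.820

P(θ) = c + (1 − c) · 1 / (1 + exp(−a(θ − b)))
Exponent: 0.93 × (1.3 − (-0.1)) = 1.3020
1/(1 + e^{-1.3020}) = 0.7862
P = 0.16 + 0.84 × 0.7862 = 0.8204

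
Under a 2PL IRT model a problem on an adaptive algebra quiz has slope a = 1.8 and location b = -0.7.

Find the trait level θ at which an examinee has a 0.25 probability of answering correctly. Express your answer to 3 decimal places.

-1.310

P(θ) = 1 / (1 + exp(−a(θ − b)))
logit = ln(0.2500/0.7500) = -1.0986
θ = b + logit/(a) = -0.7 + (-1.0986)/1.8000 = -1.3103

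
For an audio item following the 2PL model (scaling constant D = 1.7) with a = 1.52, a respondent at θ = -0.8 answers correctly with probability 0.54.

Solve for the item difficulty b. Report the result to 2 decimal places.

P(θ) = 1 / (1 + exp(−D·a(θ − b)))
logit(0.54) = ln(0.54/0.46) = 0.1603
b = θ − logit/(1.7·a) = -0.8 − 0.1603/2.5840 = -0.8621

-0.86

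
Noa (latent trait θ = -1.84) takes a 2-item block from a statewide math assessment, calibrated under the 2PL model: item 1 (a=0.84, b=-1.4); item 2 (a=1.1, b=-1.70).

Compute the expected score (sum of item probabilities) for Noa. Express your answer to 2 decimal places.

0.87

P(θ) = 1 / (1 + exp(−a(θ − b)))
P_1 = 1/(1+e^{0.3696}) = 0.4086
P_2 = 1/(1+e^{0.1540}) = 0.4616
E[score] = 0.4086 + 0.4616 = 0.8702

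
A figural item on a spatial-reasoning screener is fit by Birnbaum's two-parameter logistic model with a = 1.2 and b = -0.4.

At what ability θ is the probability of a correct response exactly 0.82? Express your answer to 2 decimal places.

P(θ) = 1 / (1 + exp(−a(θ − b)))
logit = ln(0.8200/0.1800) = 1.5163
θ = b + logit/(a) = -0.4 + 1.5163/1.2000 = 0.8636

0.86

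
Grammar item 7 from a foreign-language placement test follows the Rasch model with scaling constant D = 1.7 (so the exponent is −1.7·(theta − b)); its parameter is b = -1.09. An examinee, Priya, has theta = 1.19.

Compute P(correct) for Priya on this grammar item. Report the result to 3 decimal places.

P(theta) = 1 / (1 + exp(−D·(theta − b)))
Exponent: 1.7 × (1.19 − (-1.09)) = 3.8760
1/(1 + e^{-3.8760}) = 0.9797
P = 0.9797

0.980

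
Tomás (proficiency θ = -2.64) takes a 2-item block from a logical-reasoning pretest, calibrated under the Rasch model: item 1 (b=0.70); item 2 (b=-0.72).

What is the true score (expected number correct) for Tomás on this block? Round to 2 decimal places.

0.16

P(θ) = 1 / (1 + exp(−(θ − b)))
P_1 = 1/(1+e^{3.3400}) = 0.0342
P_2 = 1/(1+e^{1.9200}) = 0.1279
E[score] = 0.0342 + 0.1279 = 0.1621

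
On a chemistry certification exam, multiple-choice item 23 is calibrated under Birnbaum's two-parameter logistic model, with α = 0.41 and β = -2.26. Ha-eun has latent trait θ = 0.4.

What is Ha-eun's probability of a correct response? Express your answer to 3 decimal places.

P(θ) = 1 / (1 + exp(−α(θ − β)))
Exponent: 0.41 × (0.4 − (-2.26)) = 1.0906
1/(1 + e^{-1.0906}) = 0.7485

0.748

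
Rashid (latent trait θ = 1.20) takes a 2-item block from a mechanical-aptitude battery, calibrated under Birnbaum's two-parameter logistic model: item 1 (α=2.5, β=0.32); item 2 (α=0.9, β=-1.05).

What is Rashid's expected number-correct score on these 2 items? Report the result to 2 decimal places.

1.78

P(θ) = 1 / (1 + exp(−α(θ − β)))
P_1 = 1/(1+e^{-2.2000}) = 0.9002
P_2 = 1/(1+e^{-2.0250}) = 0.8834
E[score] = 0.9002 + 0.8834 = 1.7836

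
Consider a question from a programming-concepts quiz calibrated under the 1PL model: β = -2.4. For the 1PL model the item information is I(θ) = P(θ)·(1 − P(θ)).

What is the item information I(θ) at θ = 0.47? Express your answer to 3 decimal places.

0.051

P = 1/(1+e^{-2.8700}) = 0.9463
P(1−P) = 0.9463 × 0.0537 = 0.0508
I = P(1−P) = 0.05078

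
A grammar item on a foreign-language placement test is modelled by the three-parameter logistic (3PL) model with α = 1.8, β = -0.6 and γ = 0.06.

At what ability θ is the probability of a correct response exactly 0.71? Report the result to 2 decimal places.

P(θ) = γ + (1 − γ) · 1 / (1 + exp(−α(θ − β)))
Remove guessing floor: (0.71 − 0.06)/(1 − 0.06) = 0.6915
logit = ln(0.6915/0.3085) = 0.8071
θ = β + logit/(α) = -0.6 + 0.8071/1.8000 = -0.1516

-0.15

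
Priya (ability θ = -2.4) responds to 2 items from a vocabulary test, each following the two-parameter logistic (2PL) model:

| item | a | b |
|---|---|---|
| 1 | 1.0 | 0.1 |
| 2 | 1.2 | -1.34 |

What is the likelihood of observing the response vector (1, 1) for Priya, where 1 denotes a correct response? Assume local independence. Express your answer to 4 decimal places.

P(θ) = 1 / (1 + exp(−a(θ − b)))
P_1 = 1/(1+e^{2.5000}) = 0.0759
P_2 = 1/(1+e^{1.2720}) = 0.2189
L = P_1 × P_2 = 0.0759 × 0.2189 = 0.01661

0.0166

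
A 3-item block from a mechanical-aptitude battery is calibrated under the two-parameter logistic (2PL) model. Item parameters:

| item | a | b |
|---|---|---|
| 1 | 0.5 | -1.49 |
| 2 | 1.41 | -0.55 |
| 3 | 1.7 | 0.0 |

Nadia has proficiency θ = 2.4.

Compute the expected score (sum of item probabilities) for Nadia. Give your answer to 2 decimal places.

2.84

P(θ) = 1 / (1 + exp(−a(θ − b)))
P_1 = 1/(1+e^{-1.9450}) = 0.8749
P_2 = 1/(1+e^{-4.1595}) = 0.9846
P_3 = 1/(1+e^{-4.0800}) = 0.9834
E[score] = 0.8749 + 0.9846 + 0.9834 = 2.8429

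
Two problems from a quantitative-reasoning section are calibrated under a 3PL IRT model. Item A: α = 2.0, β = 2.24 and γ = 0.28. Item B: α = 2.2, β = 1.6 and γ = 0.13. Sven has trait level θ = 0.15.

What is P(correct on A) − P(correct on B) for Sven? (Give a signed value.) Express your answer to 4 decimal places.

0.1264

P(θ) = γ + (1 − γ) · 1 / (1 + exp(−α(θ − β)))
P_A = 0.2908
P_B = 0.1644
P_A − P_B = 0.1264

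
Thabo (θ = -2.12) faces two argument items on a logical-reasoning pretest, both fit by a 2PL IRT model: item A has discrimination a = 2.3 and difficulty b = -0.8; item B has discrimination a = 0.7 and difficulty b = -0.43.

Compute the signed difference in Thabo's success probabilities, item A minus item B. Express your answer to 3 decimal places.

-0.189

P(θ) = 1 / (1 + exp(−a(θ − b)))
P_A = 0.0458
P_B = 0.2345
P_A − P_B = -0.1887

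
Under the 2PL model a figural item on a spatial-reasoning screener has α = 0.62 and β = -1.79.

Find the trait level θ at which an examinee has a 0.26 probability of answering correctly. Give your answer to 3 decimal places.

P(θ) = 1 / (1 + exp(−α(θ − β)))
logit = ln(0.2600/0.7400) = -1.0460
θ = β + logit/(α) = -1.79 + (-1.0460)/0.6200 = -3.4770

-3.477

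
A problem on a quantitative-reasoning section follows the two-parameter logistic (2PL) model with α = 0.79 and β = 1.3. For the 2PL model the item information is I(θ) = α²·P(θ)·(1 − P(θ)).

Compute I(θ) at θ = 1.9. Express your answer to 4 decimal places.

P = 1/(1+e^{-0.4740}) = 0.6163
P(1−P) = 0.6163 × 0.3837 = 0.2365
I = α² × P(1−P) = 0.79² × 0.2365 = 0.14758

0.1476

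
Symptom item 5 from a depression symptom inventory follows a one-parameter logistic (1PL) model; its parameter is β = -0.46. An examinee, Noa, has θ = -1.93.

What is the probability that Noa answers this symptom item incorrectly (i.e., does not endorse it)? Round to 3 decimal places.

P(θ) = 1 / (1 + exp(−(θ − β)))
Exponent: (-1.93 − (-0.46)) = -1.4700
1/(1 + e^{1.4700}) = 0.1869
P = 0.1869
P(incorrect) = 1 − 0.1869 = 0.8131

0.813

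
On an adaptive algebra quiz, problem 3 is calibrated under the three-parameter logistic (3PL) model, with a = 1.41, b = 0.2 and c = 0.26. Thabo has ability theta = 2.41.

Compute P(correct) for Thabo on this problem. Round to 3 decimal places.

0.969

P(theta) = c + (1 − c) · 1 / (1 + exp(−a(theta − b)))
Exponent: 1.41 × (2.41 − 0.2) = 3.1161
1/(1 + e^{-3.1161}) = 0.9576
P = 0.26 + 0.74 × 0.9576 = 0.9686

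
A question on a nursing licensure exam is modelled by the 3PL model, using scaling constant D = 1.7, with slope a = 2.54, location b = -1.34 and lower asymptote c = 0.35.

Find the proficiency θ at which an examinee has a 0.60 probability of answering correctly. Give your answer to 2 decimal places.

P(θ) = c + (1 − c) · 1 / (1 + exp(−D·a(θ − b)))
Remove guessing floor: (0.60 − 0.35)/(1 − 0.35) = 0.3846
logit = ln(0.3846/0.6154) = -0.4700
θ = b + logit/(1.7·a) = -1.34 + (-0.4700)/4.3180 = -1.4488

-1.45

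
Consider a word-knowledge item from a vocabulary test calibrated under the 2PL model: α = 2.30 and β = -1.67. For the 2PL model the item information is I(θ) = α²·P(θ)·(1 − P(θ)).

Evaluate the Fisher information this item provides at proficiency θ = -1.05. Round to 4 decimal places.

P = 1/(1+e^{-1.4260}) = 0.8063
P(1−P) = 0.8063 × 0.1937 = 0.1562
I = α² × P(1−P) = 2.30² × 0.1562 = 0.82627

0.8263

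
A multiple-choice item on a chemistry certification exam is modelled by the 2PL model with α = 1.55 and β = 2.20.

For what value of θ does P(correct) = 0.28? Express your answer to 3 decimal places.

P(θ) = 1 / (1 + exp(−α(θ − β)))
logit = ln(0.2800/0.7200) = -0.9445
θ = β + logit/(α) = 2.20 + (-0.9445)/1.5500 = 1.5907

1.591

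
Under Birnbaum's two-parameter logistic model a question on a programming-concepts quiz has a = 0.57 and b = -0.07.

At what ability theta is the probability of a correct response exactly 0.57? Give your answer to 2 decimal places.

P(theta) = 1 / (1 + exp(−a(theta − b)))
logit = ln(0.5700/0.4300) = 0.2819
theta = b + logit/(a) = -0.07 + 0.2819/0.5700 = 0.4245

0.42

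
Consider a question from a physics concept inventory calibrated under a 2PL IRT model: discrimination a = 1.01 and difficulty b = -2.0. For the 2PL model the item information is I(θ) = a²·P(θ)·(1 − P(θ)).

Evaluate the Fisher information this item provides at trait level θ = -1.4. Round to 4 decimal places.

P = 1/(1+e^{-0.6060}) = 0.6470
P(1−P) = 0.6470 × 0.3530 = 0.2284
I = a² × P(1−P) = 1.01² × 0.2284 = 0.23297

0.2330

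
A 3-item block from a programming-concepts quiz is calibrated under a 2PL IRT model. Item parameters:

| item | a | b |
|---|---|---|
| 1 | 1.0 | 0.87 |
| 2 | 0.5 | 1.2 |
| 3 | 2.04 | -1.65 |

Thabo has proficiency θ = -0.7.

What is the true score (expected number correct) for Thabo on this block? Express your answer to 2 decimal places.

P(θ) = 1 / (1 + exp(−a(θ − b)))
P_1 = 1/(1+e^{1.5700}) = 0.1722
P_2 = 1/(1+e^{0.9500}) = 0.2789
P_3 = 1/(1+e^{-1.9380}) = 0.8741
E[score] = 0.1722 + 0.2789 + 0.8741 = 1.3252

1.33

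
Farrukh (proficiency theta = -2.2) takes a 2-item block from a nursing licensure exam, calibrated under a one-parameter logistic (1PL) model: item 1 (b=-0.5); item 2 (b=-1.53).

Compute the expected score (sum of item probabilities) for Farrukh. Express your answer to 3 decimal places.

0.493

P(theta) = 1 / (1 + exp(−(theta − b)))
P_1 = 1/(1+e^{1.7000}) = 0.1545
P_2 = 1/(1+e^{0.6700}) = 0.3385
E[score] = 0.1545 + 0.3385 = 0.4930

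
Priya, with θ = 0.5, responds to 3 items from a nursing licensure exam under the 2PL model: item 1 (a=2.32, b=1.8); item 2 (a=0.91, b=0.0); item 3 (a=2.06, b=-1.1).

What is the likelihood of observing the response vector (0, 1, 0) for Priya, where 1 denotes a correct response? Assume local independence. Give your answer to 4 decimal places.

P(θ) = 1 / (1 + exp(−a(θ − b)))
P_1 = 1/(1+e^{3.0160}) = 0.0467
P_2 = 1/(1+e^{-0.4550}) = 0.6118
P_3 = 1/(1+e^{-3.2960}) = 0.9643
L = (1−P_1) × P_2 × (1−P_3) = 0.9533 × 0.6118 × 0.0357 = 0.02083

0.0208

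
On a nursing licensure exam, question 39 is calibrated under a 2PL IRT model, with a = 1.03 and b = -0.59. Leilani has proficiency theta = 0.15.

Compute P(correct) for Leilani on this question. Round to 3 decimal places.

0.682

P(theta) = 1 / (1 + exp(−a(theta − b)))
Exponent: 1.03 × (0.15 − (-0.59)) = 0.7622
1/(1 + e^{-0.7622}) = 0.6818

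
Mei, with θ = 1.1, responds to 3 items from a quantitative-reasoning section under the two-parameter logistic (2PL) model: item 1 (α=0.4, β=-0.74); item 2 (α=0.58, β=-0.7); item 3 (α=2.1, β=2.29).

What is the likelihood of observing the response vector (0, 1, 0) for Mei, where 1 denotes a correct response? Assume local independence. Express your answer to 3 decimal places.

0.221

P(θ) = 1 / (1 + exp(−α(θ − β)))
P_1 = 1/(1+e^{-0.7360}) = 0.6761
P_2 = 1/(1+e^{-1.0440}) = 0.7396
P_3 = 1/(1+e^{2.4990}) = 0.0759
L = (1−P_1) × P_2 × (1−P_3) = 0.3239 × 0.7396 × 0.9241 = 0.22136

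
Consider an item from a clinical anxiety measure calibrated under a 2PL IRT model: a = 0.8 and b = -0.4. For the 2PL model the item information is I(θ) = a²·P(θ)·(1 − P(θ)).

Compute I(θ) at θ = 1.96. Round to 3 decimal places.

0.073

P = 1/(1+e^{-1.8880}) = 0.8685
P(1−P) = 0.8685 × 0.1315 = 0.1142
I = a² × P(1−P) = 0.8² × 0.1142 = 0.07308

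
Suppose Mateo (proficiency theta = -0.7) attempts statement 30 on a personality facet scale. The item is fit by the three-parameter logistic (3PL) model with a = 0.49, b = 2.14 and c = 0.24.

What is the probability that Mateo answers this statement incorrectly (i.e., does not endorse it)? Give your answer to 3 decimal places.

0.609

P(theta) = c + (1 − c) · 1 / (1 + exp(−a(theta − b)))
Exponent: 0.49 × (-0.7 − 2.14) = -1.3916
1/(1 + e^{1.3916}) = 0.1992
P = 0.24 + 0.76 × 0.1992 = 0.3914
P(incorrect) = 1 − 0.3914 = 0.6086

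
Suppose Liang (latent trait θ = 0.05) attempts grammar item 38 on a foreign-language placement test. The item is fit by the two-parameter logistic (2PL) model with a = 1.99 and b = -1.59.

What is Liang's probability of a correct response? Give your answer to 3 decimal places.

0.963

P(θ) = 1 / (1 + exp(−a(θ − b)))
Exponent: 1.99 × (0.05 − (-1.59)) = 3.2636
1/(1 + e^{-3.2636}) = 0.9632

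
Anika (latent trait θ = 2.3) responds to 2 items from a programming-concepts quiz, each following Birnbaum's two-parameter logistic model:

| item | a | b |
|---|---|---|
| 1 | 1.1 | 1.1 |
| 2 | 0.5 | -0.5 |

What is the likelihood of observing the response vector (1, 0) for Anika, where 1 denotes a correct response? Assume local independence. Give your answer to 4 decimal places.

P(θ) = 1 / (1 + exp(−a(θ − b)))
P_1 = 1/(1+e^{-1.3200}) = 0.7892
P_2 = 1/(1+e^{-1.4000}) = 0.8022
L = P_1 × (1−P_2) = 0.7892 × 0.1978 = 0.15611

0.1561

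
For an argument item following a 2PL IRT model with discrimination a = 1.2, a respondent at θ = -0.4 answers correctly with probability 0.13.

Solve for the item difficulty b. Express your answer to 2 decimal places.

P(θ) = 1 / (1 + exp(−a(θ − b)))
logit(0.13) = ln(0.13/0.87) = -1.9010
b = θ − logit/(a) = -0.4 − (-1.9010)/1.2000 = 1.1841

1.18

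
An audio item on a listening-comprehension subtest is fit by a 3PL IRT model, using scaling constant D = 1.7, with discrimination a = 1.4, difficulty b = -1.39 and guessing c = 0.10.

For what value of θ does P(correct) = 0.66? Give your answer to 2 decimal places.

-1.18

P(θ) = c + (1 − c) · 1 / (1 + exp(−D·a(θ − b)))
Remove guessing floor: (0.66 − 0.10)/(1 − 0.10) = 0.6222
logit = ln(0.6222/0.3778) = 0.4990
θ = b + logit/(1.7·a) = -1.39 + 0.4990/2.3800 = -1.1803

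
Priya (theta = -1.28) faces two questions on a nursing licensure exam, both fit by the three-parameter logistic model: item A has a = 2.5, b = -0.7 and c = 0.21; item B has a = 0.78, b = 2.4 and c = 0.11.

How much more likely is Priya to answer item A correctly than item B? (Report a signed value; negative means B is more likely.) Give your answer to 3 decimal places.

P(theta) = c + (1 − c) · 1 / (1 + exp(−a(theta − b)))
P_A = 0.3601
P_B = 0.1577
P_A − P_B = 0.2024

0.202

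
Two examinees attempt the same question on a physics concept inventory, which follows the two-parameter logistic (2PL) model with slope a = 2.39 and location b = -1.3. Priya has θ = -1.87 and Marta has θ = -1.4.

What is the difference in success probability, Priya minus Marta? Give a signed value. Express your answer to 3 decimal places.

P(θ) = 1 / (1 + exp(−a(θ − b)))
P(Priya) = 0.2039  [exponent -1.3623]
P(Marta) = 0.4405  [exponent -0.2390]
Difference = 0.2039 − 0.4405 = -0.2367

-0.237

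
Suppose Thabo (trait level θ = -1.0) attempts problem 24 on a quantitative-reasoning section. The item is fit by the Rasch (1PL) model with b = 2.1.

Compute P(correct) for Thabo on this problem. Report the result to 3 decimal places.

0.043

P(θ) = 1 / (1 + exp(−(θ − b)))
Exponent: (-1.0 − 2.1) = -3.1000
1/(1 + e^{3.1000}) = 0.0431
P = 0.0431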